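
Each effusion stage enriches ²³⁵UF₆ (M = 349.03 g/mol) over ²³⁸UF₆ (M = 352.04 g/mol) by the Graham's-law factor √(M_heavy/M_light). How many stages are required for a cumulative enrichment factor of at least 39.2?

Per stage α = (352.04/349.03)^(1/2) = 1.00862^0.5, giving ln α = 0.004293.
Need α^N ≥ 39.2 ⇒ N ≥ ln(39.2) / ln α = 3.669 / 0.004293 = 854.48.
Minimum whole number of stages: N = 855.

855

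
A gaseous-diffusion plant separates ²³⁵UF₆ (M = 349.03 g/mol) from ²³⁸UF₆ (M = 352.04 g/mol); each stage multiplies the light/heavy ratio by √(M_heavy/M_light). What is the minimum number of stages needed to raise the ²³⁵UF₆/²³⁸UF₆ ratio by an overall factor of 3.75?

Per stage α = (352.04/349.03)^(1/2) = 1.00862^0.5, giving ln α = 0.004293.
Need α^N ≥ 3.75 ⇒ N ≥ ln(3.75) / ln α = 1.322 / 0.004293 = 307.85.
Rounding up, N = 308 stages.

308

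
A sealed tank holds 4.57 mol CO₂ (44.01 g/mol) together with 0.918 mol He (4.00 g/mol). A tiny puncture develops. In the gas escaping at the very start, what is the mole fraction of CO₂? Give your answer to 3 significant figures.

0.600

Rate_i ∝ x_i/√M_i (Graham's law weighted by mole fraction), so the effusate composition follows n_i/√M_i.
Mole fraction of CO₂ in the effusate = (n_CO₂/√M_CO₂) / (n_CO₂/√M_CO₂ + n_He/√M_He)
= (4.57/√44.01) / (4.57/√44.01 + 0.918/√4.00) = 0.6889/(0.6889 + 0.4590) = 0.600.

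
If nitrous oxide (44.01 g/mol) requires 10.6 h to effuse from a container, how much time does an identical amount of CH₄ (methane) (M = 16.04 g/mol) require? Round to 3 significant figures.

Graham's law gives t_CH₄/t_N₂O = √(M_CH₄/M_N₂O) = √(16.04/44.01) = √0.3645 = 0.6037.
So the time for CH₄ is 10.6 × 0.6037 = 6.40 h.

6.40 h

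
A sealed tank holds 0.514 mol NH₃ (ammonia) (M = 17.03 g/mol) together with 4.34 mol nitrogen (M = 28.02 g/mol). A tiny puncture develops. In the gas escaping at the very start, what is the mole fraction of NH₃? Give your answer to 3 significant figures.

The effusion rate of species i is ∝ p_i/√M_i ∝ n_i/√M_i.
So x_NH₃ in the escaping gas = (n_NH₃/√M_NH₃) / Σ(n_i/√M_i)
= (0.514/√17.03) / (0.514/√17.03 + 4.34/√28.02) = 0.1246/(0.1246 + 0.8199) = 0.132.

0.132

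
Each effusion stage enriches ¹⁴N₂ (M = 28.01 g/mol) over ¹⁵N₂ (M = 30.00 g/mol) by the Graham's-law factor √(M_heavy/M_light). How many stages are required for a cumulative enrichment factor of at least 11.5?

72

Single-stage factor α = √(30.00/28.01), so ln α = ½ ln(1.07105) = 0.03432.
Need α^N ≥ 11.5 ⇒ N ≥ ln(11.5) / ln α = 2.442 / 0.03432 = 71.17.
So at least 72 stages are needed.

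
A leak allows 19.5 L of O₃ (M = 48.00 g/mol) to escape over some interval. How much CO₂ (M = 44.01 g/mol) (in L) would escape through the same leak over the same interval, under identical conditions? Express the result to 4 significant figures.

20.36 L

Graham's law gives rate_CO₂/rate_O₃ = √(M_O₃/M_CO₂) = √(48.00/44.01) = √1.091 = 1.044.
So the volume for CO₂ is 19.5 × 1.044 = 20.36 L.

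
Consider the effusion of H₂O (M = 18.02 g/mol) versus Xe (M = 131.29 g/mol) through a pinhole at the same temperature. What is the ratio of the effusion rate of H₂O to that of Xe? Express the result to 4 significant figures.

Since effusion rate ∝ 1/√M, rate_H₂O/rate_Xe = √(M_Xe/M_H₂O) = √(131.29/18.02) = √7.286 = 2.699.

2.699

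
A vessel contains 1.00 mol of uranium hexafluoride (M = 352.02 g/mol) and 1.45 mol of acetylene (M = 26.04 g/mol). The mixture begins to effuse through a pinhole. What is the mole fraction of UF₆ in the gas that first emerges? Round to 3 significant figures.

Effusion rate of each component ∝ n_i/√M_i (partial pressure × 1/√M).
So x_UF₆ in the escaping gas = (n_UF₆/√M_UF₆) / Σ(n_i/√M_i)
= (1.00/√352.02) / (1.00/√352.02 + 1.45/√26.04) = 0.05330/(0.05330 + 0.2841) = 0.158.

0.158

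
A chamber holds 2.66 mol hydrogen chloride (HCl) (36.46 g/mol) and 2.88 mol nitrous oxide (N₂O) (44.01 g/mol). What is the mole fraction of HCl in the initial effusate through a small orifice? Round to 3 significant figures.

0.504

Each component's effusion rate ∝ (its partial pressure)·(1/√M) ∝ n_i/√M_i.
So x_HCl in the escaping gas = (n_HCl/√M_HCl) / Σ(n_i/√M_i)
= (2.66/√36.46) / (2.66/√36.46 + 2.88/√44.01) = 0.4405/(0.4405 + 0.4341) = 0.504.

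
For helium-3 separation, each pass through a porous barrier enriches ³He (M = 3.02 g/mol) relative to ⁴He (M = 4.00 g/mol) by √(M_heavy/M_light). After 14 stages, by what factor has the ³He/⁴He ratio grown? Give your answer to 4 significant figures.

After 14 stages the ratio has grown by (√(4.00/3.02))^14 = (4.00/3.02)^(14/2).
= 1.32450^7 = 7.151.

7.151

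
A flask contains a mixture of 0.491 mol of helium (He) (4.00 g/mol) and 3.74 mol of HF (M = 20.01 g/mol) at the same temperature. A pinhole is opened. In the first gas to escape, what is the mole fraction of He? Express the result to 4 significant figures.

The effusion rate of species i is ∝ p_i/√M_i ∝ n_i/√M_i.
x_He(eff) = (n_He/√M_He) / (n_He/√M_He + n_HF/√M_HF)
= (0.491/√4.00) / (0.491/√4.00 + 3.74/√20.01) = 0.2455/(0.2455 + 0.8361) = 0.2270.

0.2270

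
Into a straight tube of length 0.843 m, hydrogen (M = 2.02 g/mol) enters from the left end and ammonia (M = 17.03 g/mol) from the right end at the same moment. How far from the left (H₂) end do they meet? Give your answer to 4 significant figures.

The fronts meet when d_H₂ + d_NH₃ = L with d_H₂/d_NH₃ = √(M_NH₃/M_H₂) (Graham's law). Here √(M_NH₃/M_H₂) = √(17.03/2.02) = 2.904.
With d_H₂ + d_NH₃ = 0.843 m, d_NH₃ = 0.843/(1 + 2.904) = 0.2160 m.
d_H₂ = 0.843 − 0.2160 = 0.6270 m.

0.6270 m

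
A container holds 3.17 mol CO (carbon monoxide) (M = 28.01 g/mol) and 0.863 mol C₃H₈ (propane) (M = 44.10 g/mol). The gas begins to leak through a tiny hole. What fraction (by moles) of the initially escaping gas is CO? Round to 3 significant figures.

0.822

Rate_i ∝ x_i/√M_i (Graham's law weighted by mole fraction), so the effusate composition follows n_i/√M_i.
x_CO(eff) = (n_CO/√M_CO) / (n_CO/√M_CO + n_C₃H₈/√M_C₃H₈)
= (3.17/√28.01) / (3.17/√28.01 + 0.863/√44.10) = 0.5990/(0.5990 + 0.1300) = 0.822.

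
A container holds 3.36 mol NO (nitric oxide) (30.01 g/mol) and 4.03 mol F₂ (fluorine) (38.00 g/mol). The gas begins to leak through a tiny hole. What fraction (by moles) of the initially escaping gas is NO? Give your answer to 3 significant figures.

0.484

The effusion rate of species i is ∝ p_i/√M_i ∝ n_i/√M_i.
x_NO(eff) = (n_NO/√M_NO) / (n_NO/√M_NO + n_F₂/√M_F₂)
= (3.36/√30.01) / (3.36/√30.01 + 4.03/√38.00) = 0.6133/(0.6133 + 0.6538) = 0.484.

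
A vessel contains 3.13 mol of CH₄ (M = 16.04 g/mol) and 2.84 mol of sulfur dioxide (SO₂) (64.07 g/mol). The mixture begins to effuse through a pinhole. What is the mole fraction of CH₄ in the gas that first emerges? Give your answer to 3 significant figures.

The effusion rate of species i is ∝ p_i/√M_i ∝ n_i/√M_i.
x_CH₄(eff) = (n_CH₄/√M_CH₄) / (n_CH₄/√M_CH₄ + n_SO₂/√M_SO₂)
= (3.13/√16.04) / (3.13/√16.04 + 2.84/√64.07) = 0.7815/(0.7815 + 0.3548) = 0.688.

0.688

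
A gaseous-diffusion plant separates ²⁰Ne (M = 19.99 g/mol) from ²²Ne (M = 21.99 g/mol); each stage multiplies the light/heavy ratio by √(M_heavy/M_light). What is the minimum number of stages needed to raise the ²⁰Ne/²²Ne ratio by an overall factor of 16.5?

59

Per stage α = (21.99/19.99)^(1/2) = 1.10005^0.5, giving ln α = 0.04768.
Need α^N ≥ 16.5 ⇒ N ≥ ln(16.5) / ln α = 2.803 / 0.04768 = 58.80.
Rounding up, N = 59 stages.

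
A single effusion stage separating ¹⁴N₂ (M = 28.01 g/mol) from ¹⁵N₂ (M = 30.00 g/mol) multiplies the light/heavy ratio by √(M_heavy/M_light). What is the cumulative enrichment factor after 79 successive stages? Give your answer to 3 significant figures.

After 79 stages the ratio has grown by (√(30.00/28.01))^79 = (30.00/28.01)^(79/2).
= 1.07105^(79/2) = 15.0.

15.0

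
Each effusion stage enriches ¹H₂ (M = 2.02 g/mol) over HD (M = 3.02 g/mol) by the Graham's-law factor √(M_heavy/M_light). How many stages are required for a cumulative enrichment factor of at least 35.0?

Single-stage factor α = √(3.02/2.02), so ln α = ½ ln(1.49505) = 0.2011.
Need α^N ≥ 35.0 ⇒ N ≥ ln(35.0) / ln α = 3.555 / 0.2011 = 17.68.
Rounding up, N = 18 stages.

18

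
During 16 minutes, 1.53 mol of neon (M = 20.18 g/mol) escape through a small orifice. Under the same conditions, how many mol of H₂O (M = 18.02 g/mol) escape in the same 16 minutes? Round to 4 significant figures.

Since effusion rate ∝ 1/√M, rate_H₂O/rate_Ne = √(M_Ne/M_H₂O) = √(20.18/18.02) = √1.120 = 1.058.
So the amount for H₂O is 1.53 × 1.058 = 1.619 mol.

1.619 mol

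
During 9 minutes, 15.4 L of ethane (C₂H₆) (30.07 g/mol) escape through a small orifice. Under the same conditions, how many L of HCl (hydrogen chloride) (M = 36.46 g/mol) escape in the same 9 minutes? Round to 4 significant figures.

13.99 L

By Graham's law, rate_HCl/rate_C₂H₆ = √(M_C₂H₆/M_HCl) = √(30.07/36.46) = √0.8247 = 0.9082.
So the volume for HCl is 15.4 × 0.9082 = 13.99 L.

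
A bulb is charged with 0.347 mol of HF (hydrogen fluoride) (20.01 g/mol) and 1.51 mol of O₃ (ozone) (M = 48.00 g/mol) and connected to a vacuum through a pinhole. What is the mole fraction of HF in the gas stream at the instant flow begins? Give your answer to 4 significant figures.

Effusion rate of each component ∝ n_i/√M_i (partial pressure × 1/√M).
x_HF(eff) = (n_HF/√M_HF) / (n_HF/√M_HF + n_O₃/√M_O₃)
= (0.347/√20.01) / (0.347/√20.01 + 1.51/√48.00) = 0.07757/(0.07757 + 0.2179) = 0.2625.

0.2625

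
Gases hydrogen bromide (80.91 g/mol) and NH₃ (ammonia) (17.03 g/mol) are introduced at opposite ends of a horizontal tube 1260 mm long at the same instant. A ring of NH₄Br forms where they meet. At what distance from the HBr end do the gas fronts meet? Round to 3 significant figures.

In equal time, each gas travels a distance ∝ its rate ∝ 1/√M, so d_HBr/d_NH₃ = √(M_NH₃/M_HBr) = √(17.03/80.91) = 0.4588.
With d_HBr + d_NH₃ = 1260 mm, d_NH₃ = 1260/(1 + 0.4588) = 863.7 mm.
d_HBr = 1260 − 863.7 = 396 mm.

396 mm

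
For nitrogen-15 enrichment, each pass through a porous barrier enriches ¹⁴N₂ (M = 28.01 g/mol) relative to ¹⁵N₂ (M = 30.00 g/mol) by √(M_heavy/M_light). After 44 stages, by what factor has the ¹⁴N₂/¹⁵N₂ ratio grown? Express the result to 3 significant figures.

Each stage multiplies the ratio by α = √(30.00/28.01), so after 44 stages the overall factor is α^44 = (30.00/28.01)^(44/2).
= 1.07105^22 = 4.53.

4.53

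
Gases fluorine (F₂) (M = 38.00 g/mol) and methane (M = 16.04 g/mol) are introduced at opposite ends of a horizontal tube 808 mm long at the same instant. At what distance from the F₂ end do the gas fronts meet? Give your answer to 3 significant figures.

318 mm

Distances travelled in equal time are proportional to diffusion rates, so d_F₂/d_CH₄ = √(M_CH₄/M_F₂) = √(16.04/38.00) = 0.6497.
With d_F₂ + d_CH₄ = 808 mm, d_CH₄ = 808/(1 + 0.6497) = 489.8 mm.
d_F₂ = 808 − 489.8 = 318 mm.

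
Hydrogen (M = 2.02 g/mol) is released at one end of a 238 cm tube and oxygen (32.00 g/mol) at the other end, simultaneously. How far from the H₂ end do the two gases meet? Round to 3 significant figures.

190 cm

The fronts meet when d_H₂ + d_O₂ = L with d_H₂/d_O₂ = √(M_O₂/M_H₂) (Graham's law). Here √(M_O₂/M_H₂) = √(32.00/2.02) = 3.980.
With d_H₂ + d_O₂ = 238 cm, d_O₂ = 238/(1 + 3.980) = 47.79 cm.
d_H₂ = 238 − 47.79 = 190 cm.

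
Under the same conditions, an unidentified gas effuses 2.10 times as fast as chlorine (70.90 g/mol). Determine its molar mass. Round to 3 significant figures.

16.1 g/mol

Since effusion rate ∝ 1/√M, rate_X/rate_Cl₂ = √(M_Cl₂/M_X).
2.10 = √(70.90/M_X)
M_X = 70.90 / 2.10² = 70.90 / 4.410 = 16.1 g/mol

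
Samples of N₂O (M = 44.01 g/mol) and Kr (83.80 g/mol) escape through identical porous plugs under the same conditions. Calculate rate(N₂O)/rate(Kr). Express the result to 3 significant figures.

Graham's law gives rate_N₂O/rate_Kr = √(M_Kr/M_N₂O) = √(83.80/44.01) = √1.904 = 1.38.

1.38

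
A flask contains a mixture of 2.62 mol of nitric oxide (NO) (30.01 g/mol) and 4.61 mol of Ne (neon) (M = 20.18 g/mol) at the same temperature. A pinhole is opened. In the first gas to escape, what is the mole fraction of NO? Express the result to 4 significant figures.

The effusion rate of species i is ∝ p_i/√M_i ∝ n_i/√M_i.
Mole fraction of NO in the effusate = (n_NO/√M_NO) / (n_NO/√M_NO + n_Ne/√M_Ne)
= (2.62/√30.01) / (2.62/√30.01 + 4.61/√20.18) = 0.4783/(0.4783 + 1.026) = 0.3179.

0.3179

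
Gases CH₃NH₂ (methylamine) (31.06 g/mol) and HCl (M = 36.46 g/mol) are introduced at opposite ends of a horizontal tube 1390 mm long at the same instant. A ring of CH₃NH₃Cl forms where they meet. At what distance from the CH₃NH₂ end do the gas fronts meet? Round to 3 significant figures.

723 mm

The fronts meet when d_CH₃NH₂ + d_HCl = L with d_CH₃NH₂/d_HCl = √(M_HCl/M_CH₃NH₂) (Graham's law). Here √(M_HCl/M_CH₃NH₂) = √(36.46/31.06) = 1.083.
With d_CH₃NH₂ + d_HCl = 1390 mm, d_HCl = 1390/(1 + 1.083) = 667.2 mm.
d_CH₃NH₂ = 1390 − 667.2 = 723 mm.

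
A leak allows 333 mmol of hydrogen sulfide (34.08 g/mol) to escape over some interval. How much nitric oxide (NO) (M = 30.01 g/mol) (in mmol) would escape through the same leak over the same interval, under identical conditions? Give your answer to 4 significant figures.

354.9 mmol

By Graham's law, rate_NO/rate_H₂S = √(M_H₂S/M_NO) = √(34.08/30.01) = √1.136 = 1.066.
So the amount for NO is 333 × 1.066 = 354.9 mmol.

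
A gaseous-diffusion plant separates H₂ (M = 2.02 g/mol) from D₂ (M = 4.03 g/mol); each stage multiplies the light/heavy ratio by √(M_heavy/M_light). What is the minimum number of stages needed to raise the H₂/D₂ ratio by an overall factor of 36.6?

Single-stage factor α = √(4.03/2.02), so ln α = ½ ln(1.99505) = 0.3453.
Need α^N ≥ 36.6 ⇒ N ≥ ln(36.6) / ln α = 3.600 / 0.3453 = 10.42.
So at least 11 stages are needed.

11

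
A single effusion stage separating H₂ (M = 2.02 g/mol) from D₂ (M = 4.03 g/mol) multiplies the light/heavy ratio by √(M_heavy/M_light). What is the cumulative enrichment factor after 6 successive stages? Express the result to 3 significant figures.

After 6 stages the ratio has grown by (√(4.03/2.02))^6 = (4.03/2.02)^(6/2).
= 1.99505^3 = 7.94.

7.94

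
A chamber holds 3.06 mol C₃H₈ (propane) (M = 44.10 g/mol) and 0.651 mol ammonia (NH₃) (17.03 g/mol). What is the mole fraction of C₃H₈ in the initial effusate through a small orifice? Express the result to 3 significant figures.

0.745

The effusion rate of species i is ∝ p_i/√M_i ∝ n_i/√M_i.
x_C₃H₈(eff) = (n_C₃H₈/√M_C₃H₈) / (n_C₃H₈/√M_C₃H₈ + n_NH₃/√M_NH₃)
= (3.06/√44.10) / (3.06/√44.10 + 0.651/√17.03) = 0.4608/(0.4608 + 0.1578) = 0.745.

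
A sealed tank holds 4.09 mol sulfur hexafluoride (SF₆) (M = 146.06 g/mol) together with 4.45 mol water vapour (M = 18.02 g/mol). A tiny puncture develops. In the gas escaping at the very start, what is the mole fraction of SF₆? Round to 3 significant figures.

Effusion rate of each component ∝ n_i/√M_i (partial pressure × 1/√M).
x_SF₆(eff) = (n_SF₆/√M_SF₆) / (n_SF₆/√M_SF₆ + n_H₂O/√M_H₂O)
= (4.09/√146.06) / (4.09/√146.06 + 4.45/√18.02) = 0.3384/(0.3384 + 1.048) = 0.244.

0.244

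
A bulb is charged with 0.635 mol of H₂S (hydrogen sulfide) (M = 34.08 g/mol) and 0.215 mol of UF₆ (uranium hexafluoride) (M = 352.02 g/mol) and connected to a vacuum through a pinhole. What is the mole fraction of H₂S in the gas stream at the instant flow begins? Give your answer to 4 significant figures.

0.9047

Each component's effusion rate ∝ (its partial pressure)·(1/√M) ∝ n_i/√M_i.
So x_H₂S in the escaping gas = (n_H₂S/√M_H₂S) / Σ(n_i/√M_i)
= (0.635/√34.08) / (0.635/√34.08 + 0.215/√352.02) = 0.1088/(0.1088 + 0.01146) = 0.9047.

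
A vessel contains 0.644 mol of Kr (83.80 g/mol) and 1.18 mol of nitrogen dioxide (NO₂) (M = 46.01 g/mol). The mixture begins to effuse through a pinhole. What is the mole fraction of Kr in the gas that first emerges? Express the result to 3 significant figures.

0.288

Each component's effusion rate ∝ (its partial pressure)·(1/√M) ∝ n_i/√M_i.
x_Kr(eff) = (n_Kr/√M_Kr) / (n_Kr/√M_Kr + n_NO₂/√M_NO₂)
= (0.644/√83.80) / (0.644/√83.80 + 1.18/√46.01) = 0.07035/(0.07035 + 0.1740) = 0.288.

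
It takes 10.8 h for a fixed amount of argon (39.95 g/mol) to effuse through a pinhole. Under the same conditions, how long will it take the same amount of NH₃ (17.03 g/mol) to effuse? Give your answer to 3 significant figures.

Since effusion rate ∝ 1/√M, t_NH₃/t_Ar = √(M_NH₃/M_Ar) = √(17.03/39.95) = √0.4263 = 0.6529.
So the time for NH₃ is 10.8 × 0.6529 = 7.05 h.

7.05 h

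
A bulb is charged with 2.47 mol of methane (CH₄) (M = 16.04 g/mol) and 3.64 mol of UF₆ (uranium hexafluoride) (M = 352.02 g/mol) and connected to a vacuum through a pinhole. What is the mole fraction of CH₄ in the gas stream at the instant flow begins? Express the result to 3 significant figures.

Rate_i ∝ x_i/√M_i (Graham's law weighted by mole fraction), so the effusate composition follows n_i/√M_i.
x_CH₄(eff) = (n_CH₄/√M_CH₄) / (n_CH₄/√M_CH₄ + n_UF₆/√M_UF₆)
= (2.47/√16.04) / (2.47/√16.04 + 3.64/√352.02) = 0.6167/(0.6167 + 0.1940) = 0.761.

0.761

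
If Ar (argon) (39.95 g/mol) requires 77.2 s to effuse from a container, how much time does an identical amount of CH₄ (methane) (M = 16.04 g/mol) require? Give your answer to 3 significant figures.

Graham's law gives t_CH₄/t_Ar = √(M_CH₄/M_Ar) = √(16.04/39.95) = √0.4015 = 0.6336.
So the time for CH₄ is 77.2 × 0.6336 = 48.9 s.

48.9 s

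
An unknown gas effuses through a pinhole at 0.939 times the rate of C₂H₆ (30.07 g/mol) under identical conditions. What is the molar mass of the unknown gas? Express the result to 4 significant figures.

By Graham's law, rate_X/rate_C₂H₆ = √(M_C₂H₆/M_X).
0.939 = √(30.07/M_X)
M_X = 30.07 / 0.939² = 30.07 / 0.8817 = 34.10 g/mol

34.10 g/mol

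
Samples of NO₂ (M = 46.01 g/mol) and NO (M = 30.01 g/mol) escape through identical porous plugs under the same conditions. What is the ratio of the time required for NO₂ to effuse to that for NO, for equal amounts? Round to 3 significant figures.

From Graham's law, t_NO₂/t_NO = √(M_NO₂/M_NO) = √(46.01/30.01) = √1.533 = 1.24.

1.24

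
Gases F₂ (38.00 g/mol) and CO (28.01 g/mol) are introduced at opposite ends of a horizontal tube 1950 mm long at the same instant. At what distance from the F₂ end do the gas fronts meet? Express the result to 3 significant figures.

Distances travelled in equal time are proportional to diffusion rates, so d_F₂/d_CO = √(M_CO/M_F₂) = √(28.01/38.00) = 0.8585.
With d_F₂ + d_CO = 1950 mm, d_CO = 1950/(1 + 0.8585) = 1049 mm.
d_F₂ = 1950 − 1049 = 901 mm.

901 mm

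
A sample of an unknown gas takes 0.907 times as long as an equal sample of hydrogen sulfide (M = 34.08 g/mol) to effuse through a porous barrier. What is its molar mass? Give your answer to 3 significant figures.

Since effusion rate ∝ 1/√M, t_X/t_H₂S = √(M_X/M_H₂S).
0.907 = √(M_X/34.08)
M_X = 34.08 × 0.907² = 34.08 × 0.8226 = 28.0 g/mol

28.0 g/mol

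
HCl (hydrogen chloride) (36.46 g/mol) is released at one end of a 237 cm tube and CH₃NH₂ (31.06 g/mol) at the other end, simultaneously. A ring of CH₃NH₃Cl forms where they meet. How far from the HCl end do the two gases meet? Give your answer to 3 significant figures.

The fronts meet when d_HCl + d_CH₃NH₂ = L with d_HCl/d_CH₃NH₂ = √(M_CH₃NH₂/M_HCl) (Graham's law). Here √(M_CH₃NH₂/M_HCl) = √(31.06/36.46) = 0.9230.
With d_HCl + d_CH₃NH₂ = 237 cm, d_CH₃NH₂ = 237/(1 + 0.9230) = 123.2 cm.
d_HCl = 237 − 123.2 = 114 cm.

114 cm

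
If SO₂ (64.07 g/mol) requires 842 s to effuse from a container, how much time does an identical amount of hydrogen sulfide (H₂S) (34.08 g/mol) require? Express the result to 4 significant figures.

Since effusion rate ∝ 1/√M, t_H₂S/t_SO₂ = √(M_H₂S/M_SO₂) = √(34.08/64.07) = √0.5319 = 0.7293.
So the time for H₂S is 842 × 0.7293 = 614.1 s.

614.1 s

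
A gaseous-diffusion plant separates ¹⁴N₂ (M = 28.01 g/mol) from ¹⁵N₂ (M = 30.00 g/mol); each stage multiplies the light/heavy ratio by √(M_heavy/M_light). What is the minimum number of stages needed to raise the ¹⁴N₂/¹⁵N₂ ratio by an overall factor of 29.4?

With α = √(30.00/28.01) per stage, ln α = ½ ln(1.07105) = 0.03432.
Need α^N ≥ 29.4 ⇒ N ≥ ln(29.4) / ln α = 3.381 / 0.03432 = 98.52.
Minimum whole number of stages: N = 99.

99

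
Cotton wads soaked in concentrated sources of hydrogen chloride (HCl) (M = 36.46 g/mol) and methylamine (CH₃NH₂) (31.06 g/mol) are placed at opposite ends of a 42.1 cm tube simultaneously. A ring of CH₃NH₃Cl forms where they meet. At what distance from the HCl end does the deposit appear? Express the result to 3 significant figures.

20.2 cm

Distances travelled in equal time are proportional to diffusion rates, so d_HCl/d_CH₃NH₂ = √(M_CH₃NH₂/M_HCl) = √(31.06/36.46) = 0.9230.
With d_HCl + d_CH₃NH₂ = 42.1 cm, d_CH₃NH₂ = 42.1/(1 + 0.9230) = 21.89 cm.
d_HCl = 42.1 − 21.89 = 20.2 cm.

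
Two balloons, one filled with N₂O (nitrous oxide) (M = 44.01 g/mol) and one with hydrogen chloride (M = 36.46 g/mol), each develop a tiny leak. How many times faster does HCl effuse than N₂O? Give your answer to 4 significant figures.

By Graham's law, rate_HCl/rate_N₂O = √(M_N₂O/M_HCl) = √(44.01/36.46) = √1.207 = 1.099.

1.099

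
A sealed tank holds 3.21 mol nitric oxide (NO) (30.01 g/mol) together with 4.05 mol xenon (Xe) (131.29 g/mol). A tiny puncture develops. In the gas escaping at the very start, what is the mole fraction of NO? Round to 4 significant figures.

0.6237

Rate_i ∝ x_i/√M_i (Graham's law weighted by mole fraction), so the effusate composition follows n_i/√M_i.
x_NO(eff) = (n_NO/√M_NO) / (n_NO/√M_NO + n_Xe/√M_Xe)
= (3.21/√30.01) / (3.21/√30.01 + 4.05/√131.29) = 0.5860/(0.5860 + 0.3535) = 0.6237.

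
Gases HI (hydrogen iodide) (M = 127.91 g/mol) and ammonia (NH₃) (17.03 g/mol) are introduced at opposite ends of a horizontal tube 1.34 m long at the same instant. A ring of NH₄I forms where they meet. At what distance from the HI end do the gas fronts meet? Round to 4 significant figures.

0.3582 m

The fronts meet when d_HI + d_NH₃ = L with d_HI/d_NH₃ = √(M_NH₃/M_HI) (Graham's law). Here √(M_NH₃/M_HI) = √(17.03/127.91) = 0.3649.
With d_HI + d_NH₃ = 1.34 m, d_NH₃ = 1.34/(1 + 0.3649) = 0.9818 m.
d_HI = 1.34 − 0.9818 = 0.3582 m.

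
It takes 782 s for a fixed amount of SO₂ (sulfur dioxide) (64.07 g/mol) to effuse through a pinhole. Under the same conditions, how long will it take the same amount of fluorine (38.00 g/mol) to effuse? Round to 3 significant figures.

Using Graham's law: t_F₂/t_SO₂ = √(M_F₂/M_SO₂) = √(38.00/64.07) = √0.5931 = 0.7701.
So the time for F₂ is 782 × 0.7701 = 602 s.

602 s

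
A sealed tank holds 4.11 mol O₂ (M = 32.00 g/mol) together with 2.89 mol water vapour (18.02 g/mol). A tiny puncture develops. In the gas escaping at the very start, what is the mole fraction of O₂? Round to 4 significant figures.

Each component's effusion rate ∝ (its partial pressure)·(1/√M) ∝ n_i/√M_i.
So x_O₂ in the escaping gas = (n_O₂/√M_O₂) / Σ(n_i/√M_i)
= (4.11/√32.00) / (4.11/√32.00 + 2.89/√18.02) = 0.7266/(0.7266 + 0.6808) = 0.5163.

0.5163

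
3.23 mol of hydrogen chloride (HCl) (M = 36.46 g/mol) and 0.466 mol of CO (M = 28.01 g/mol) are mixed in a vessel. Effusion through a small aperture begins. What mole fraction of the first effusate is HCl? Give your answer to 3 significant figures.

0.859

Effusion rate of each component ∝ n_i/√M_i (partial pressure × 1/√M).
x_HCl(eff) = (n_HCl/√M_HCl) / (n_HCl/√M_HCl + n_CO/√M_CO)
= (3.23/√36.46) / (3.23/√36.46 + 0.466/√28.01) = 0.5349/(0.5349 + 0.08805) = 0.859.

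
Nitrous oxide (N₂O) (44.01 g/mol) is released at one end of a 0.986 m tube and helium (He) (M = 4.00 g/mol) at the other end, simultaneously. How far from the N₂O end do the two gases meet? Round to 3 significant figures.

In equal time, each gas travels a distance ∝ its rate ∝ 1/√M, so d_N₂O/d_He = √(M_He/M_N₂O) = √(4.00/44.01) = 0.3015.
With d_N₂O + d_He = 0.986 m, d_He = 0.986/(1 + 0.3015) = 0.7576 m.
d_N₂O = 0.986 − 0.7576 = 0.228 m.

0.228 m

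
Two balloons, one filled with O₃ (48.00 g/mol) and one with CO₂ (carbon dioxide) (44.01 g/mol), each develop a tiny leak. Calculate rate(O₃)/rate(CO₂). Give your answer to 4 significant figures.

0.9575

Graham's law gives rate_O₃/rate_CO₂ = √(M_CO₂/M_O₃) = √(44.01/48.00) = √0.9169 = 0.9575.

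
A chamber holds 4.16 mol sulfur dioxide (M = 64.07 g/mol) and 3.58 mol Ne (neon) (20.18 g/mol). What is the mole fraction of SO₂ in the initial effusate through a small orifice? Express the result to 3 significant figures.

0.395

Rate_i ∝ x_i/√M_i (Graham's law weighted by mole fraction), so the effusate composition follows n_i/√M_i.
So x_SO₂ in the escaping gas = (n_SO₂/√M_SO₂) / Σ(n_i/√M_i)
= (4.16/√64.07) / (4.16/√64.07 + 3.58/√20.18) = 0.5197/(0.5197 + 0.7969) = 0.395.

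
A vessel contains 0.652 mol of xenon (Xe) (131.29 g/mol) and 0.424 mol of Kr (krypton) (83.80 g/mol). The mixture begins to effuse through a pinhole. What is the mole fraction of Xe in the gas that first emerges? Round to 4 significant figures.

0.5513

Effusion rate of each component ∝ n_i/√M_i (partial pressure × 1/√M).
Mole fraction of Xe in the effusate = (n_Xe/√M_Xe) / (n_Xe/√M_Xe + n_Kr/√M_Kr)
= (0.652/√131.29) / (0.652/√131.29 + 0.424/√83.80) = 0.05690/(0.05690 + 0.04632) = 0.5513.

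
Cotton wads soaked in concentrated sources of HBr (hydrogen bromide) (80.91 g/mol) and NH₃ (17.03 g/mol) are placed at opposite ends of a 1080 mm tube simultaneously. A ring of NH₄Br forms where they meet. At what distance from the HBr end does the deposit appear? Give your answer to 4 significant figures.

339.7 mm

The fronts meet when d_HBr + d_NH₃ = L with d_HBr/d_NH₃ = √(M_NH₃/M_HBr) (Graham's law). Here √(M_NH₃/M_HBr) = √(17.03/80.91) = 0.4588.
With d_HBr + d_NH₃ = 1080 mm, d_NH₃ = 1080/(1 + 0.4588) = 740.3 mm.
d_HBr = 1080 − 740.3 = 339.7 mm.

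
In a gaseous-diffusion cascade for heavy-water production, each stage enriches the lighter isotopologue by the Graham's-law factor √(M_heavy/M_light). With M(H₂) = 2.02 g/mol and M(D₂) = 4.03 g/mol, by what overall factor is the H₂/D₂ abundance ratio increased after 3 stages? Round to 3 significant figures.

2.82

Overall factor = α^3 with α = √(4.03/2.02), i.e. (4.03/2.02)^(3/2).
= 1.99505^(3/2) = 2.82.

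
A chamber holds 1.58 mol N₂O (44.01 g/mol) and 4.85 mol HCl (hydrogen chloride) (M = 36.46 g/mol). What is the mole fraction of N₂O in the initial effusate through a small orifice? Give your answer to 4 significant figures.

0.2287

Each component's effusion rate ∝ (its partial pressure)·(1/√M) ∝ n_i/√M_i.
So x_N₂O in the escaping gas = (n_N₂O/√M_N₂O) / Σ(n_i/√M_i)
= (1.58/√44.01) / (1.58/√44.01 + 4.85/√36.46) = 0.2382/(0.2382 + 0.8032) = 0.2287.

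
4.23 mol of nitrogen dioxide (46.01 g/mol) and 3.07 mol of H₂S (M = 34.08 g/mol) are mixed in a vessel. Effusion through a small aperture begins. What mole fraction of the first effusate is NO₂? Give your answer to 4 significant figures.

Rate_i ∝ x_i/√M_i (Graham's law weighted by mole fraction), so the effusate composition follows n_i/√M_i.
x_NO₂(eff) = (n_NO₂/√M_NO₂) / (n_NO₂/√M_NO₂ + n_H₂S/√M_H₂S)
= (4.23/√46.01) / (4.23/√46.01 + 3.07/√34.08) = 0.6236/(0.6236 + 0.5259) = 0.5425.

0.5425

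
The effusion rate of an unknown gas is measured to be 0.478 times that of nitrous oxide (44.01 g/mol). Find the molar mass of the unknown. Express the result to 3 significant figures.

193 g/mol

Graham's law gives rate_X/rate_N₂O = √(M_N₂O/M_X).
0.478 = √(44.01/M_X)
M_X = 44.01 / 0.478² = 44.01 / 0.2285 = 193 g/mol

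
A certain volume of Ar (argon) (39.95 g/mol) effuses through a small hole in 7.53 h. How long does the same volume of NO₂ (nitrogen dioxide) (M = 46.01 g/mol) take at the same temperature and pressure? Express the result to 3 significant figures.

Graham's law gives t_NO₂/t_Ar = √(M_NO₂/M_Ar) = √(46.01/39.95) = √1.152 = 1.073.
So the time for NO₂ is 7.53 × 1.073 = 8.08 h.

8.08 h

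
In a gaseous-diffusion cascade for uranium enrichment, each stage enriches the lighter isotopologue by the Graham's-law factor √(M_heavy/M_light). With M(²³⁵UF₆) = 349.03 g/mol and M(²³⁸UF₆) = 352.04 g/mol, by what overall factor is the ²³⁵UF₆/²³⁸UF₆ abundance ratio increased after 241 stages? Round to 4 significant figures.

2.814

The single-stage factor is √(M_heavy/M_light), so 241 stages give [√(352.04/349.03)]^241 = (352.04/349.03)^(241/2).
= 1.00862^(241/2) = 2.814.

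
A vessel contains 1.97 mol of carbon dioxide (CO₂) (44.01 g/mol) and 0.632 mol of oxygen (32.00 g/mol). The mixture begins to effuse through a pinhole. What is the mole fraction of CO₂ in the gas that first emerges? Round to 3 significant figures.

Effusion rate of each component ∝ n_i/√M_i (partial pressure × 1/√M).
So x_CO₂ in the escaping gas = (n_CO₂/√M_CO₂) / Σ(n_i/√M_i)
= (1.97/√44.01) / (1.97/√44.01 + 0.632/√32.00) = 0.2970/(0.2970 + 0.1117) = 0.727.

0.727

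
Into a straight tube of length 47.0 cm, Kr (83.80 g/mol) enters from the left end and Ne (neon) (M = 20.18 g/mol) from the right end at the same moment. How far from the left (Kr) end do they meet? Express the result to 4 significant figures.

The fronts meet when d_Kr + d_Ne = L with d_Kr/d_Ne = √(M_Ne/M_Kr) (Graham's law). Here √(M_Ne/M_Kr) = √(20.18/83.80) = 0.4907.
With d_Kr + d_Ne = 47.0 cm, d_Ne = 47.0/(1 + 0.4907) = 31.53 cm.
d_Kr = 47.0 − 31.53 = 15.47 cm.

15.47 cm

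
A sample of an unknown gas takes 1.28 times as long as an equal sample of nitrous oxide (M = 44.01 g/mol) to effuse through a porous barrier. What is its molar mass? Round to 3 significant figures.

Since effusion rate ∝ 1/√M, t_X/t_N₂O = √(M_X/M_N₂O).
1.28 = √(M_X/44.01)
M_X = 44.01 × 1.28² = 44.01 × 1.638 = 72.1 g/mol

72.1 g/mol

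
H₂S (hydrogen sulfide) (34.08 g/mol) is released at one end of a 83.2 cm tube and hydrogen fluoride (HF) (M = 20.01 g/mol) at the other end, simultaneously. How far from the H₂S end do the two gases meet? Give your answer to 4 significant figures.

Graham's law gives d_H₂S/d_HF = rate_H₂S/rate_HF = √(M_HF/M_H₂S) = √(20.01/34.08) = 0.7663.
With d_H₂S + d_HF = 83.2 cm, d_HF = 83.2/(1 + 0.7663) = 47.11 cm.
d_H₂S = 83.2 − 47.11 = 36.09 cm.

36.09 cm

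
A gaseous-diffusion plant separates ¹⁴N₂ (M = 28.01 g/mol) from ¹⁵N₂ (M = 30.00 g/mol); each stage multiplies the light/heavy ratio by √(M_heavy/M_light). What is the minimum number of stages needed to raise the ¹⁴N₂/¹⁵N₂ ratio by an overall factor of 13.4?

With α = √(30.00/28.01) per stage, ln α = ½ ln(1.07105) = 0.03432.
Need α^N ≥ 13.4 ⇒ N ≥ ln(13.4) / ln α = 2.595 / 0.03432 = 75.62.
Rounding up, N = 76 stages.

76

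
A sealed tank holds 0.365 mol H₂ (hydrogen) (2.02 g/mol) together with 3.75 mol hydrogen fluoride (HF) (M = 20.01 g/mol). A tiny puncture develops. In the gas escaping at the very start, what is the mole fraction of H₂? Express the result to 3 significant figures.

0.235

Rate_i ∝ x_i/√M_i (Graham's law weighted by mole fraction), so the effusate composition follows n_i/√M_i.
x_H₂(eff) = (n_H₂/√M_H₂) / (n_H₂/√M_H₂ + n_HF/√M_HF)
= (0.365/√2.02) / (0.365/√2.02 + 3.75/√20.01) = 0.2568/(0.2568 + 0.8383) = 0.235.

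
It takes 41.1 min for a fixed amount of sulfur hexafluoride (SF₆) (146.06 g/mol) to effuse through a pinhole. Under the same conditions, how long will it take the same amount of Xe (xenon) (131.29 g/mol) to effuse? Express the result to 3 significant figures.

39.0 min

Since effusion rate ∝ 1/√M, t_Xe/t_SF₆ = √(M_Xe/M_SF₆) = √(131.29/146.06) = √0.8989 = 0.9481.
So the time for Xe is 41.1 × 0.9481 = 39.0 min.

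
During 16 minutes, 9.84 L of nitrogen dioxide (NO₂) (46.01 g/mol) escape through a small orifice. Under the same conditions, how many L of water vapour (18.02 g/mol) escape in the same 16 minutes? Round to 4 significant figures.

15.72 L

Since effusion rate ∝ 1/√M, rate_H₂O/rate_NO₂ = √(M_NO₂/M_H₂O) = √(46.01/18.02) = √2.553 = 1.598.
So the volume for H₂O is 9.84 × 1.598 = 15.72 L.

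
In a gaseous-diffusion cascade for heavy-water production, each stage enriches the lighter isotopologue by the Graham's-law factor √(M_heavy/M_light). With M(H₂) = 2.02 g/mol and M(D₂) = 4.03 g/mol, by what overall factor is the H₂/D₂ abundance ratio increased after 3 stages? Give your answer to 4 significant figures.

2.818

Each stage multiplies the ratio by α = √(4.03/2.02), so after 3 stages the overall factor is α^3 = (4.03/2.02)^(3/2).
= 1.99505^(3/2) = 2.818.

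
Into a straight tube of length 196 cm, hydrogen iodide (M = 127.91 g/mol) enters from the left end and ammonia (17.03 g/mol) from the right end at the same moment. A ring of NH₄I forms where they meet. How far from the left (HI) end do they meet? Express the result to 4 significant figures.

In equal time, each gas travels a distance ∝ its rate ∝ 1/√M, so d_HI/d_NH₃ = √(M_NH₃/M_HI) = √(17.03/127.91) = 0.3649.
With d_HI + d_NH₃ = 196 cm, d_NH₃ = 196/(1 + 0.3649) = 143.6 cm.
d_HI = 196 − 143.6 = 52.40 cm.

52.40 cm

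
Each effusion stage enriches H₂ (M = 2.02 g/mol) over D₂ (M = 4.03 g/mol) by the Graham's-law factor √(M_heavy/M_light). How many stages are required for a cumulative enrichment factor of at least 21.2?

Per stage α = (4.03/2.02)^(1/2) = 1.99505^0.5, giving ln α = 0.3453.
Need α^N ≥ 21.2 ⇒ N ≥ ln(21.2) / ln α = 3.054 / 0.3453 = 8.84.
Rounding up, N = 9 stages.

9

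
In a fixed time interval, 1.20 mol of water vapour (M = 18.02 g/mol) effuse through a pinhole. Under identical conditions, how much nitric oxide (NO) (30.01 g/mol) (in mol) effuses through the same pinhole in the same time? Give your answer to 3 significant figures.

0.930 mol

By Graham's law, rate_NO/rate_H₂O = √(M_H₂O/M_NO) = √(18.02/30.01) = √0.6005 = 0.7749.
So the amount for NO is 1.20 × 0.7749 = 0.930 mol.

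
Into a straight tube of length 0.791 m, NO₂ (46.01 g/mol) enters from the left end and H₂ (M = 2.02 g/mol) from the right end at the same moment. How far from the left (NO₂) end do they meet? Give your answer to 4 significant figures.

Graham's law gives d_NO₂/d_H₂ = rate_NO₂/rate_H₂ = √(M_H₂/M_NO₂) = √(2.02/46.01) = 0.2095.
With d_NO₂ + d_H₂ = 0.791 m, d_H₂ = 0.791/(1 + 0.2095) = 0.6540 m.
d_NO₂ = 0.791 − 0.6540 = 0.1370 m.

0.1370 m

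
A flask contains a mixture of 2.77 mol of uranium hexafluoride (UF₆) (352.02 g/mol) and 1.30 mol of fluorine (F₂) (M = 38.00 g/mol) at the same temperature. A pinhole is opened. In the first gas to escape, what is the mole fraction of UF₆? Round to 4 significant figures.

0.4118

Rate_i ∝ x_i/√M_i (Graham's law weighted by mole fraction), so the effusate composition follows n_i/√M_i.
x_UF₆(eff) = (n_UF₆/√M_UF₆) / (n_UF₆/√M_UF₆ + n_F₂/√M_F₂)
= (2.77/√352.02) / (2.77/√352.02 + 1.30/√38.00) = 0.1476/(0.1476 + 0.2109) = 0.4118.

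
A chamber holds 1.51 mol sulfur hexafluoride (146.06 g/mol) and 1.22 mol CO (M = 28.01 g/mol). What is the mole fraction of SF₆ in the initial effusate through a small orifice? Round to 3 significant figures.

0.351

Effusion rate of each component ∝ n_i/√M_i (partial pressure × 1/√M).
Mole fraction of SF₆ in the effusate = (n_SF₆/√M_SF₆) / (n_SF₆/√M_SF₆ + n_CO/√M_CO)
= (1.51/√146.06) / (1.51/√146.06 + 1.22/√28.01) = 0.1249/(0.1249 + 0.2305) = 0.351.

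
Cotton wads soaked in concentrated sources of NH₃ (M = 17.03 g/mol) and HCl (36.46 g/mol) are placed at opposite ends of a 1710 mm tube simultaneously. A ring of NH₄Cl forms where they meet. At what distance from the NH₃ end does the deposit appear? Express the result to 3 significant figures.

1020 mm

In equal time, each gas travels a distance ∝ its rate ∝ 1/√M, so d_NH₃/d_HCl = √(M_HCl/M_NH₃) = √(36.46/17.03) = 1.463.
With d_NH₃ + d_HCl = 1710 mm, d_HCl = 1710/(1 + 1.463) = 694.2 mm.
d_NH₃ = 1710 − 694.2 = 1020 mm.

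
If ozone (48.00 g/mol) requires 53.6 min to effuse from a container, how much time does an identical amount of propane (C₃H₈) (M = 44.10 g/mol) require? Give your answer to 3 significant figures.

By Graham's law, t_C₃H₈/t_O₃ = √(M_C₃H₈/M_O₃) = √(44.10/48.00) = √0.9188 = 0.9585.
So the time for C₃H₈ is 53.6 × 0.9585 = 51.4 min.

51.4 min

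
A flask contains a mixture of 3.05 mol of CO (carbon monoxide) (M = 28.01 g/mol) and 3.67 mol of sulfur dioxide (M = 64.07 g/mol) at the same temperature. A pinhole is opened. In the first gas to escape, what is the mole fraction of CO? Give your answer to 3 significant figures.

0.557

The effusion rate of species i is ∝ p_i/√M_i ∝ n_i/√M_i.
x_CO(eff) = (n_CO/√M_CO) / (n_CO/√M_CO + n_SO₂/√M_SO₂)
= (3.05/√28.01) / (3.05/√28.01 + 3.67/√64.07) = 0.5763/(0.5763 + 0.4585) = 0.557.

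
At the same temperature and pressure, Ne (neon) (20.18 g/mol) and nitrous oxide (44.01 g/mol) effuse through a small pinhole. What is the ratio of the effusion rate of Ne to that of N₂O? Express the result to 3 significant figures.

1.48

Using Graham's law: rate_Ne/rate_N₂O = √(M_N₂O/M_Ne) = √(44.01/20.18) = √2.181 = 1.48.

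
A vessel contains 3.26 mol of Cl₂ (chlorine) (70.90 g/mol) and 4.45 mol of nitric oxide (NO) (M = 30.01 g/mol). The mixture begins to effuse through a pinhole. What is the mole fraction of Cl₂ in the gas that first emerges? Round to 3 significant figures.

Rate_i ∝ x_i/√M_i (Graham's law weighted by mole fraction), so the effusate composition follows n_i/√M_i.
So x_Cl₂ in the escaping gas = (n_Cl₂/√M_Cl₂) / Σ(n_i/√M_i)
= (3.26/√70.90) / (3.26/√70.90 + 4.45/√30.01) = 0.3872/(0.3872 + 0.8123) = 0.323.

0.323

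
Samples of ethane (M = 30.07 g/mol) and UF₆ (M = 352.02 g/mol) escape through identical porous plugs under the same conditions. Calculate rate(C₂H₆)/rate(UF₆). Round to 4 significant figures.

3.422

From Graham's law, rate_C₂H₆/rate_UF₆ = √(M_UF₆/M_C₂H₆) = √(352.02/30.07) = √11.71 = 3.422.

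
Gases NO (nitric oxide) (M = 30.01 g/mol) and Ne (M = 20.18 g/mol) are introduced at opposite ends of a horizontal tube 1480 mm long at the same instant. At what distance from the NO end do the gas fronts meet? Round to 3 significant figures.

Graham's law gives d_NO/d_Ne = rate_NO/rate_Ne = √(M_Ne/M_NO) = √(20.18/30.01) = 0.8200.
With d_NO + d_Ne = 1480 mm, d_Ne = 1480/(1 + 0.8200) = 813.2 mm.
d_NO = 1480 − 813.2 = 667 mm.

667 mm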